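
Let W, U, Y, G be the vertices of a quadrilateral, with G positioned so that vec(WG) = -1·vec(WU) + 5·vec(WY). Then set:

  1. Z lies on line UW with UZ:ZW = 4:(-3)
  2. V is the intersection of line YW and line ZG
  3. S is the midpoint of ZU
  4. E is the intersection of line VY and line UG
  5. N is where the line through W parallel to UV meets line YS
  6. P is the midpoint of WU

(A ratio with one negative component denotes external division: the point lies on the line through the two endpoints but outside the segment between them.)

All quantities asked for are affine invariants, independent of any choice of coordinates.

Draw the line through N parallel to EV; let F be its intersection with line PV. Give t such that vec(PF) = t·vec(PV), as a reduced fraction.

t = 21/17

Set W = (0, 0), U = (1, 0), Y = (0, 1), G = (-1, 5); any affine frame gives the same invariant.
1. Z lies on line UW with UZ:ZW = 4:(-3) ⇒ Z = (-3, 0)
2. V is the intersection of line YW and line ZG ⇒ V = (0, 15/2)
3. S is the midpoint of ZU ⇒ S = (-1, 0)
4. E is the intersection of line VY and line UG ⇒ E = (0, 5/2)
5. N is where the line through W parallel to UV meets line YS ⇒ N = (-2/17, 15/17)
6. P is the midpoint of WU ⇒ P = (1/2, 0)
through N parallel to EV: direction (0, 5); meets PV at F = (-2/17, 315/34)
F = P + t·(V−P) with t = 21/17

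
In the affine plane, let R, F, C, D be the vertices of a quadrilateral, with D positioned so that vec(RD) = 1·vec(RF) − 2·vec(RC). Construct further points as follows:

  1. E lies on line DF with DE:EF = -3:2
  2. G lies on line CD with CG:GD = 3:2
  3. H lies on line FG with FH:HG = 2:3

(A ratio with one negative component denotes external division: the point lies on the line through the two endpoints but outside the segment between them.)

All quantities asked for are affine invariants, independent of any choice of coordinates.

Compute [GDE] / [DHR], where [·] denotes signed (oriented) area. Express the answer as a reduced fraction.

[GDE]:[DHR] = 30/17

Set R = (0, 0), F = (1, 0), C = (0, 1), D = (1, -2); any affine frame gives the same invariant.
1. E lies on line DF with DE:EF = -3:2 ⇒ E = (1, 4)
2. G lies on line CD with CG:GD = 3:2 ⇒ G = (3/5, -4/5)
3. H lies on line FG with FH:HG = 2:3 ⇒ H = (21/25, -8/25)
2·[GDE] = 12/5, 2·[DHR] = 34/25
[GDE]:[DHR] = 12/5:34/25 = 30/17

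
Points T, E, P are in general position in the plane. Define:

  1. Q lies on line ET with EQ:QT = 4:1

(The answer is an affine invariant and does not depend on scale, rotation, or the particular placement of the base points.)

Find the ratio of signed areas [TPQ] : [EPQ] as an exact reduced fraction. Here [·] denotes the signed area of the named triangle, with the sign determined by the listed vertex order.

Set T = (0, 0), E = (1, 0), P = (0, 1); any affine frame gives the same invariant.
1. Q lies on line ET with EQ:QT = 4:1 ⇒ Q = (1/5, 0)
2·[TPQ] = -1/5, 2·[EPQ] = 4/5
[TPQ]:[EPQ] = -1/5:4/5 = -1/4

[TPQ]:[EPQ] = -1/4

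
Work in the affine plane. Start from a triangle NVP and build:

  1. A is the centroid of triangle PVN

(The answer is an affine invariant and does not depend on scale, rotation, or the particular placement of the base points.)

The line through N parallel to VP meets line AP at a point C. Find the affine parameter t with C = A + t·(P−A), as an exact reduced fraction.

t = -2

Assign N = (0, 0), V = (1, 0), P = (0, 1) — the answer is frame-independent, so this choice is without loss of generality.
1. A is the centroid of triangle PVN ⇒ A = (1/3, 1/3)
through N parallel to VP: direction (-1, 1); meets AP at C = (1, -1)
C = A + t·(P−A) with t = -2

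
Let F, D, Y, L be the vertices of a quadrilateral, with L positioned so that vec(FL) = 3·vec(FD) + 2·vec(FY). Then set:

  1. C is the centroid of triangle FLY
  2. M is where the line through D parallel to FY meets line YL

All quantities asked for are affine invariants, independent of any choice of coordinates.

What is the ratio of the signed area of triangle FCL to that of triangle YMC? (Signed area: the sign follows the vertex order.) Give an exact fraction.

Work in coordinates with F = (0, 0), D = (1, 0), Y = (0, 1), L = (3, 2).
1. C is the centroid of triangle FLY ⇒ C = (1, 1)
2. M is where the line through D parallel to FY meets line YL ⇒ M = (1, 4/3)
2·[FCL] = -1, 2·[YMC] = -1/3
[FCL]:[YMC] = -1:-1/3 = 3

[FCL]:[YMC] = 3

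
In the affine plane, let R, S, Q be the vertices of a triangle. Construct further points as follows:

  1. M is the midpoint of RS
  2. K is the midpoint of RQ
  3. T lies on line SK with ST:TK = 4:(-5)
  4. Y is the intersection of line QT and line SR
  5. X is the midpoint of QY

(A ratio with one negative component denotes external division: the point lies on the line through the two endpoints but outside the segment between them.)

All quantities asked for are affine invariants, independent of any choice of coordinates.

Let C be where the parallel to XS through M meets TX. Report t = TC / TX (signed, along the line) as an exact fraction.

t = 23/20

Work in coordinates with R = (0, 0), S = (1, 0), Q = (0, 1).
1. M is the midpoint of RS ⇒ M = (1/2, 0)
2. K is the midpoint of RQ ⇒ K = (0, 1/2)
3. T lies on line SK with ST:TK = 4:(-5) ⇒ T = (5, -2)
4. Y is the intersection of line QT and line SR ⇒ Y = (5/3, 0)
5. X is the midpoint of QY ⇒ X = (5/6, 1/2)
through M parallel to XS: direction (1/6, -1/2); meets TX at C = (5/24, 7/8)
C = T + t·(X−T) with t = 23/20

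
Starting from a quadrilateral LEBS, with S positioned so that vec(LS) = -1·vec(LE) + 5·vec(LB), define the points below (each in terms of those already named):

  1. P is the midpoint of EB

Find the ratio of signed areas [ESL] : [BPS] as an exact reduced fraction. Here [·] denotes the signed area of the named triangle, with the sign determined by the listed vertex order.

Work in coordinates with L = (0, 0), E = (1, 0), B = (0, 1), S = (-1, 5).
1. P is the midpoint of EB ⇒ P = (1/2, 1/2)
2·[ESL] = 5, 2·[BPS] = 3/2
[ESL]:[BPS] = 5:3/2 = 10/3

[ESL]:[BPS] = 10/3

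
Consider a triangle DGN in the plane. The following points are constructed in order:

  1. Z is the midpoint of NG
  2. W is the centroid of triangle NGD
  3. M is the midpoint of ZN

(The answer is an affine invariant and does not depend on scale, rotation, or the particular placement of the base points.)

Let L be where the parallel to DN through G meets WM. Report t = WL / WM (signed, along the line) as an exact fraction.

t = -8

Assign D = (0, 0), G = (1, 0), N = (0, 1) — the answer is frame-independent, so this choice is without loss of generality.
1. Z is the midpoint of NG ⇒ Z = (1/2, 1/2)
2. W is the centroid of triangle NGD ⇒ W = (1/3, 1/3)
3. M is the midpoint of ZN ⇒ M = (1/4, 3/4)
through G parallel to DN: direction (0, 1); meets WM at L = (1, -3)
L = W + t·(M−W) with t = -8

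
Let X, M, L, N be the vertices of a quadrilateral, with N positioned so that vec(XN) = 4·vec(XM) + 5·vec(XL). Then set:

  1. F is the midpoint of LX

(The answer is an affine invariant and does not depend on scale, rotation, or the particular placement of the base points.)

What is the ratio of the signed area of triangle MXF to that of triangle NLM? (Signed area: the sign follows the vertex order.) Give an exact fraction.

[MXF]:[NLM] = -1/16

Set X = (0, 0), M = (1, 0), L = (0, 1), N = (4, 5); any affine frame gives the same invariant.
1. F is the midpoint of LX ⇒ F = (0, 1/2)
2·[MXF] = -1/2, 2·[NLM] = 8
[MXF]:[NLM] = -1/2:8 = -1/16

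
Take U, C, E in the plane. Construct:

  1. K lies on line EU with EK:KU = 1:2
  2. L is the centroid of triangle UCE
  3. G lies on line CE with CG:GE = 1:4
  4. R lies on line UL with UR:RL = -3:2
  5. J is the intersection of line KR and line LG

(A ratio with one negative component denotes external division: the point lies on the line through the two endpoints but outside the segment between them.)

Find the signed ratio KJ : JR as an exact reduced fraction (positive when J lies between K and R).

Set U = (0, 0), C = (1, 0), E = (0, 1); any affine frame gives the same invariant.
1. K lies on line EU with EK:KU = 1:2 ⇒ K = (0, 2/3)
2. L is the centroid of triangle UCE ⇒ L = (1/3, 1/3)
3. G lies on line CE with CG:GE = 1:4 ⇒ G = (4/5, 1/5)
4. R lies on line UL with UR:RL = -3:2 ⇒ R = (1, 1)
5. J is the intersection of line KR and line LG ⇒ J = (-5/13, 7/13)
J = K + t·(R−K) with t = -5/13, so KJ:JR = t:(1−t) = -5/13:18/13

KJ:JR = -5/18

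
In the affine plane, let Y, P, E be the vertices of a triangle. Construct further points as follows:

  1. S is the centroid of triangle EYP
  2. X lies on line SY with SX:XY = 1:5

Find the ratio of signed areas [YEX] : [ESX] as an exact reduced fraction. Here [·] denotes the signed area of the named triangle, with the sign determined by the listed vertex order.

[YEX]:[ESX] = 5

Assign Y = (0, 0), P = (1, 0), E = (0, 1) — the answer is frame-independent, so this choice is without loss of generality.
1. S is the centroid of triangle EYP ⇒ S = (1/3, 1/3)
2. X lies on line SY with SX:XY = 1:5 ⇒ X = (5/18, 5/18)
2·[YEX] = -5/18, 2·[ESX] = -1/18
[YEX]:[ESX] = -5/18:-1/18 = 5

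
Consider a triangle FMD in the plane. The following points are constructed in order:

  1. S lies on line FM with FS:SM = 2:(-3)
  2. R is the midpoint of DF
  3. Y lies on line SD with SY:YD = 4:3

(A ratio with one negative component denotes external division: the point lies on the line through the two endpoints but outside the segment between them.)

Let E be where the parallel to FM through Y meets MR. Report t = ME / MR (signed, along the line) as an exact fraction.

t = 8/7

Set F = (0, 0), M = (1, 0), D = (0, 1); any affine frame gives the same invariant.
1. S lies on line FM with FS:SM = 2:(-3) ⇒ S = (-2, 0)
2. R is the midpoint of DF ⇒ R = (0, 1/2)
3. Y lies on line SD with SY:YD = 4:3 ⇒ Y = (-6/7, 4/7)
through Y parallel to FM: direction (1, 0); meets MR at E = (-1/7, 4/7)
E = M + t·(R−M) with t = 8/7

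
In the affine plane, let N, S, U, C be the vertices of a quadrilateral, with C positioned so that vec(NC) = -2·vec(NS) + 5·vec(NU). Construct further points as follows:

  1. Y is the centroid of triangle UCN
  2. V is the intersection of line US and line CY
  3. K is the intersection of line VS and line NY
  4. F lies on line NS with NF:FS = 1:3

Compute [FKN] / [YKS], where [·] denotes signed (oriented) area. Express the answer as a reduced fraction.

Assign N = (0, 0), S = (1, 0), U = (0, 1), C = (-2, 5) — the answer is frame-independent, so this choice is without loss of generality.
1. Y is the centroid of triangle UCN ⇒ Y = (-2/3, 2)
2. V is the intersection of line US and line CY ⇒ V = (-2/5, 7/5)
3. K is the intersection of line VS and line NY ⇒ K = (-1/2, 3/2)
4. F lies on line NS with NF:FS = 1:3 ⇒ F = (1/4, 0)
2·[FKN] = 3/8, 2·[YKS] = 1/2
[FKN]:[YKS] = 3/8:1/2 = 3/4

[FKN]:[YKS] = 3/4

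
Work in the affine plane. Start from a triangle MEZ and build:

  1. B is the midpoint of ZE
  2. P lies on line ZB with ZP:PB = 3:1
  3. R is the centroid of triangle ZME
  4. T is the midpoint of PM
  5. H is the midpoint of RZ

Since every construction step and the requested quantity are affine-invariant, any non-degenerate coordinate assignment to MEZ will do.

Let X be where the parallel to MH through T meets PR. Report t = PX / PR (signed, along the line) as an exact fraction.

t = -7/2

Choose coordinates M = (0, 0), E = (1, 0), Z = (0, 1).
1. B is the midpoint of ZE ⇒ B = (1/2, 1/2)
2. P lies on line ZB with ZP:PB = 3:1 ⇒ P = (3/8, 5/8)
3. R is the centroid of triangle ZME ⇒ R = (1/3, 1/3)
4. T is the midpoint of PM ⇒ T = (3/16, 5/16)
5. H is the midpoint of RZ ⇒ H = (1/6, 2/3)
through T parallel to MH: direction (1/6, 2/3); meets PR at X = (25/48, 79/48)
X = P + t·(R−P) with t = -7/2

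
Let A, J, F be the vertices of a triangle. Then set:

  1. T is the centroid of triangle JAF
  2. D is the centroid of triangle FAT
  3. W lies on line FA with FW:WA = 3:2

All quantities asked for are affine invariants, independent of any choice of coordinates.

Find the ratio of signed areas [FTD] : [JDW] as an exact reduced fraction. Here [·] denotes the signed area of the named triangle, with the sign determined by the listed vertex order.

Work in coordinates with A = (0, 0), J = (1, 0), F = (0, 1).
1. T is the centroid of triangle JAF ⇒ T = (1/3, 1/3)
2. D is the centroid of triangle FAT ⇒ D = (1/9, 4/9)
3. W lies on line FA with FW:WA = 3:2 ⇒ W = (0, 2/5)
2·[FTD] = -1/9, 2·[JDW] = 4/45
[FTD]:[JDW] = -1/9:4/45 = -5/4

[FTD]:[JDW] = -5/4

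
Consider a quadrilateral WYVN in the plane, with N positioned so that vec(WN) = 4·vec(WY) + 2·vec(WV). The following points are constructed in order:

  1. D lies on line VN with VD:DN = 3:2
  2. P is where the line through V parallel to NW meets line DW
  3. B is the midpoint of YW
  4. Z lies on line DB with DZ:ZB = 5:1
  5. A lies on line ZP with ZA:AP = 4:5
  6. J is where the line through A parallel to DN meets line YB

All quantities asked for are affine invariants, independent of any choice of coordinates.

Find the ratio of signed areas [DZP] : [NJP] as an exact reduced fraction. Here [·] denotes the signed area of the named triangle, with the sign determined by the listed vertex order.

[DZP]:[NJP] = -6/79

Set W = (0, 0), Y = (1, 0), V = (0, 1), N = (4, 2); any affine frame gives the same invariant.
1. D lies on line VN with VD:DN = 3:2 ⇒ D = (12/5, 8/5)
2. P is where the line through V parallel to NW meets line DW ⇒ P = (6, 4)
3. B is the midpoint of YW ⇒ B = (1/2, 0)
4. Z lies on line DB with DZ:ZB = 5:1 ⇒ Z = (49/60, 4/15)
5. A lies on line ZP with ZA:AP = 4:5 ⇒ A = (337/108, 52/27)
6. J is where the line through A parallel to DN meets line YB ⇒ J = (-55/12, 0)
2·[DZP] = 1, 2·[NJP] = -79/6
[DZP]:[NJP] = 1:-79/6 = -6/79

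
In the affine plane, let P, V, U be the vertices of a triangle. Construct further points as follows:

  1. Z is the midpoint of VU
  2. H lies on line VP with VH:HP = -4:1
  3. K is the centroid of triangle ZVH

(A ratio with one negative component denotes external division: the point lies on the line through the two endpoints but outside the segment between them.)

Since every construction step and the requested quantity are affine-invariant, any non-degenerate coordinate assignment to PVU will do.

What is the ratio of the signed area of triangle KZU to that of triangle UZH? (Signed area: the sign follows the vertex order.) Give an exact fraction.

Set P = (0, 0), V = (1, 0), U = (0, 1); any affine frame gives the same invariant.
1. Z is the midpoint of VU ⇒ Z = (1/2, 1/2)
2. H lies on line VP with VH:HP = -4:1 ⇒ H = (-1/3, 0)
3. K is the centroid of triangle ZVH ⇒ K = (7/18, 1/6)
2·[KZU] = 2/9, 2·[UZH] = -2/3
[KZU]:[UZH] = 2/9:-2/3 = -1/3

[KZU]:[UZH] = -1/3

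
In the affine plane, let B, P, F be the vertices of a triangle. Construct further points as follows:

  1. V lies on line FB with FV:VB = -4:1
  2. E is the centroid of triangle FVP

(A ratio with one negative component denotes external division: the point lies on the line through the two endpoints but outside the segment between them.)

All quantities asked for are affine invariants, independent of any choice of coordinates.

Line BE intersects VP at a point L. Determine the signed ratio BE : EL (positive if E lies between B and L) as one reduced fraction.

BE:EL = -1/4

Work in coordinates with B = (0, 0), P = (1, 0), F = (0, 1).
1. V lies on line FB with FV:VB = -4:1 ⇒ V = (0, -1/3)
2. E is the centroid of triangle FVP ⇒ E = (1/3, 2/9)
line BE meets VP at L = (-1, -2/3)
E = B + t·(L−B) with t = -1/3, so BE:EL = -1/3:4/3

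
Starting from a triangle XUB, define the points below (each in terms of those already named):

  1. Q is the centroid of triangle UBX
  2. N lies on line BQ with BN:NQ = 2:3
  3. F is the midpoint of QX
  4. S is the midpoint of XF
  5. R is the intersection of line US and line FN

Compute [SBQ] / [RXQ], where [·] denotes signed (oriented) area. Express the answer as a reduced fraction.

[SBQ]:[RXQ] = 31/4

Work in coordinates with X = (0, 0), U = (1, 0), B = (0, 1).
1. Q is the centroid of triangle UBX ⇒ Q = (1/3, 1/3)
2. N lies on line BQ with BN:NQ = 2:3 ⇒ N = (2/15, 11/15)
3. F is the midpoint of QX ⇒ F = (1/6, 1/6)
4. S is the midpoint of XF ⇒ S = (1/12, 1/12)
5. R is the intersection of line US and line FN ⇒ R = (16/93, 7/93)
2·[SBQ] = -1/4, 2·[RXQ] = -1/31
[SBQ]:[RXQ] = -1/4:-1/31 = 31/4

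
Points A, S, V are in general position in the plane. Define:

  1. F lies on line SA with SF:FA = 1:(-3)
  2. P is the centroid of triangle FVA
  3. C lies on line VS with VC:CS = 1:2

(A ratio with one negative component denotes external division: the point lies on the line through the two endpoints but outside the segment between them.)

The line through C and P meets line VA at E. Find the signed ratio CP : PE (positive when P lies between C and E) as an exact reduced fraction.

Assign A = (0, 0), S = (1, 0), V = (0, 1) — the answer is frame-independent, so this choice is without loss of generality.
1. F lies on line SA with SF:FA = 1:(-3) ⇒ F = (3/2, 0)
2. P is the centroid of triangle FVA ⇒ P = (1/2, 1/3)
3. C lies on line VS with VC:CS = 1:2 ⇒ C = (1/3, 2/3)
line CP meets VA at E = (0, 4/3)
P = C + t·(E−C) with t = -1/2, so CP:PE = -1/2:3/2

CP:PE = -1/3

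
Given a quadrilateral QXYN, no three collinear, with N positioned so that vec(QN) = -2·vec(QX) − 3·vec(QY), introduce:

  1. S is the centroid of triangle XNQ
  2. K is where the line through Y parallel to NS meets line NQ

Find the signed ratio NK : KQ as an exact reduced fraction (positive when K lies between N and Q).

NK:KQ = -8/5

Choose coordinates Q = (0, 0), X = (1, 0), Y = (0, 1), N = (-2, -3).
1. S is the centroid of triangle XNQ ⇒ S = (-1/3, -1)
2. K is where the line through Y parallel to NS meets line NQ ⇒ K = (10/3, 5)
K = N + t·(Q−N) with t = 8/3, so NK:KQ = t:(1−t) = 8/3:-5/3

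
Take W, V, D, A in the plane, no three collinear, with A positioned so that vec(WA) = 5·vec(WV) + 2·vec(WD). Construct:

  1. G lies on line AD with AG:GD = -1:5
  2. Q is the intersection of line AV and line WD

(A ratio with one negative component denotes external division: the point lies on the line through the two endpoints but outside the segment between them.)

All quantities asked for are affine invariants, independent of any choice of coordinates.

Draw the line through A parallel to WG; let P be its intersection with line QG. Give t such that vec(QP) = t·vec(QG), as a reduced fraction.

Work in coordinates with W = (0, 0), V = (1, 0), D = (0, 1), A = (5, 2).
1. G lies on line AD with AG:GD = -1:5 ⇒ G = (25/4, 9/4)
2. Q is the intersection of line AV and line WD ⇒ Q = (0, -1/2)
through A parallel to WG: direction (25/4, 9/4); meets QG at P = (35/4, 67/20)
P = Q + t·(G−Q) with t = 7/5

t = 7/5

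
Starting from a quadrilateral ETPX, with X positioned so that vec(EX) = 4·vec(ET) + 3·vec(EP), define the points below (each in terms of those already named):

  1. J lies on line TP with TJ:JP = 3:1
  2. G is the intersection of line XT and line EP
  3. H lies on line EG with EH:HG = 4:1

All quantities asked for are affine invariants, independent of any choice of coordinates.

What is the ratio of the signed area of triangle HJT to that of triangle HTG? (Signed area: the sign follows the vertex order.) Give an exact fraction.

Choose coordinates E = (0, 0), T = (1, 0), P = (0, 1), X = (4, 3).
1. J lies on line TP with TJ:JP = 3:1 ⇒ J = (1/4, 3/4)
2. G is the intersection of line XT and line EP ⇒ G = (0, -1)
3. H lies on line EG with EH:HG = 4:1 ⇒ H = (0, -4/5)
2·[HJT] = -27/20, 2·[HTG] = -1/5
[HJT]:[HTG] = -27/20:-1/5 = 27/4

[HJT]:[HTG] = 27/4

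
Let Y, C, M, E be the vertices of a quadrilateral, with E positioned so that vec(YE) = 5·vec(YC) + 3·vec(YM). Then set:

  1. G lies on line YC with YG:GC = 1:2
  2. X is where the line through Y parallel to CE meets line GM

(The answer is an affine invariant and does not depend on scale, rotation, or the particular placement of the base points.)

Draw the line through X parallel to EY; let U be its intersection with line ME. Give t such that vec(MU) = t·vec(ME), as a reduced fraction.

Set Y = (0, 0), C = (1, 0), M = (0, 1), E = (5, 3); any affine frame gives the same invariant.
1. G lies on line YC with YG:GC = 1:2 ⇒ G = (1/3, 0)
2. X is where the line through Y parallel to CE meets line GM ⇒ X = (4/15, 1/5)
through X parallel to EY: direction (-5, -3); meets ME at U = (24/5, 73/25)
U = M + t·(E−M) with t = 24/25

t = 24/25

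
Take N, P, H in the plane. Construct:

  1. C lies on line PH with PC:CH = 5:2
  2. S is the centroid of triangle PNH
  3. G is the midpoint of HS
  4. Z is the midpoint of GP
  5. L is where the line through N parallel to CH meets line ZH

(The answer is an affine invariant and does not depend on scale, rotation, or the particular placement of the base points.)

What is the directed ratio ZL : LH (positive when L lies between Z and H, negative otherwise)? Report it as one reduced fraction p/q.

Work in coordinates with N = (0, 0), P = (1, 0), H = (0, 1).
1. C lies on line PH with PC:CH = 5:2 ⇒ C = (2/7, 5/7)
2. S is the centroid of triangle PNH ⇒ S = (1/3, 1/3)
3. G is the midpoint of HS ⇒ G = (1/6, 2/3)
4. Z is the midpoint of GP ⇒ Z = (7/12, 1/3)
5. L is where the line through N parallel to CH meets line ZH ⇒ L = (7, -7)
L = Z + t·(H−Z) with t = -11, so ZL:LH = t:(1−t) = -11:12

ZL:LH = -11/12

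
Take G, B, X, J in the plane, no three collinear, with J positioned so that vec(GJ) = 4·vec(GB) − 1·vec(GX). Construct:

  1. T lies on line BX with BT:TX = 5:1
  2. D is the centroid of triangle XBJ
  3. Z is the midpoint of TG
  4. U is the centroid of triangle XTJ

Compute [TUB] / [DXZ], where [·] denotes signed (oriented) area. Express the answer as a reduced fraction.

[TUB]:[DXZ] = -5/8

Choose coordinates G = (0, 0), B = (1, 0), X = (0, 1), J = (4, -1).
1. T lies on line BX with BT:TX = 5:1 ⇒ T = (1/6, 5/6)
2. D is the centroid of triangle XBJ ⇒ D = (5/3, 0)
3. Z is the midpoint of TG ⇒ Z = (1/12, 5/12)
4. U is the centroid of triangle XTJ ⇒ U = (25/18, 5/18)
2·[TUB] = -5/9, 2·[DXZ] = 8/9
[TUB]:[DXZ] = -5/9:8/9 = -5/8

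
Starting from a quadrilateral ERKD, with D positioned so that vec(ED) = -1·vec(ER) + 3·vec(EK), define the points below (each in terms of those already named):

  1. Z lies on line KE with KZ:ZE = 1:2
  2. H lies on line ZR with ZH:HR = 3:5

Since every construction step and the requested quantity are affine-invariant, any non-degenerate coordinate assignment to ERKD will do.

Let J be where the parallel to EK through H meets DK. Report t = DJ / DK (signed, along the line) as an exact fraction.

Assign E = (0, 0), R = (1, 0), K = (0, 1), D = (-1, 3) — the answer is frame-independent, so this choice is without loss of generality.
1. Z lies on line KE with KZ:ZE = 1:2 ⇒ Z = (0, 2/3)
2. H lies on line ZR with ZH:HR = 3:5 ⇒ H = (3/8, 5/12)
through H parallel to EK: direction (0, 1); meets DK at J = (3/8, 1/4)
J = D + t·(K−D) with t = 11/8

t = 11/8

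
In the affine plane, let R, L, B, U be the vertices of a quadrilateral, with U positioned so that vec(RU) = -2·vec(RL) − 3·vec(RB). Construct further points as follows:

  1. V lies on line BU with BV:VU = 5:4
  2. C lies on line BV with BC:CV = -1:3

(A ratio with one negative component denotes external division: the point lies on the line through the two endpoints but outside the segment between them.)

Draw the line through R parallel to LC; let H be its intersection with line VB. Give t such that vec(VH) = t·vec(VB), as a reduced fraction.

Assign R = (0, 0), L = (1, 0), B = (0, 1), U = (-2, -3) — the answer is frame-independent, so this choice is without loss of generality.
1. V lies on line BU with BV:VU = 5:4 ⇒ V = (-10/9, -11/9)
2. C lies on line BV with BC:CV = -1:3 ⇒ C = (5/9, 19/9)
through R parallel to LC: direction (-4/9, 19/9); meets VB at H = (-4/27, 19/27)
H = V + t·(B−V) with t = 13/15

t = 13/15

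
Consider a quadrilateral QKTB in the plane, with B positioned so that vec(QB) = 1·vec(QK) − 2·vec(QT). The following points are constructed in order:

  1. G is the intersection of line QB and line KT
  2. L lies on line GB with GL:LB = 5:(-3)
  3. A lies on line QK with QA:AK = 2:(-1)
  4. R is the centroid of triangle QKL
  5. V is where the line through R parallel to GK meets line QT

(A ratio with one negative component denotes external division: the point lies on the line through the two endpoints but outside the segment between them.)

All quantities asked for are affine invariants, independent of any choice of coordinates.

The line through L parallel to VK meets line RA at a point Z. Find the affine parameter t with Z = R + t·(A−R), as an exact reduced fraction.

t = -23/7

Choose coordinates Q = (0, 0), K = (1, 0), T = (0, 1), B = (1, -2).
1. G is the intersection of line QB and line KT ⇒ G = (-1, 2)
2. L lies on line GB with GL:LB = 5:(-3) ⇒ L = (4, -8)
3. A lies on line QK with QA:AK = 2:(-1) ⇒ A = (2, 0)
4. R is the centroid of triangle QKL ⇒ R = (5/3, -8/3)
5. V is where the line through R parallel to GK meets line QT ⇒ V = (0, -1)
through L parallel to VK: direction (1, 1); meets RA at Z = (4/7, -80/7)
Z = R + t·(A−R) with t = -23/7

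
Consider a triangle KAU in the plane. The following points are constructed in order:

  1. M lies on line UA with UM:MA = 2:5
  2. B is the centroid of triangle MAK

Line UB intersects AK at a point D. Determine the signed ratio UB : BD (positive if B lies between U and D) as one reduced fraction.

UB:BD = 16/5

Work in coordinates with K = (0, 0), A = (1, 0), U = (0, 1).
1. M lies on line UA with UM:MA = 2:5 ⇒ M = (2/7, 5/7)
2. B is the centroid of triangle MAK ⇒ B = (3/7, 5/21)
line UB meets AK at D = (9/16, 0)
B = U + t·(D−U) with t = 16/21, so UB:BD = 16/21:5/21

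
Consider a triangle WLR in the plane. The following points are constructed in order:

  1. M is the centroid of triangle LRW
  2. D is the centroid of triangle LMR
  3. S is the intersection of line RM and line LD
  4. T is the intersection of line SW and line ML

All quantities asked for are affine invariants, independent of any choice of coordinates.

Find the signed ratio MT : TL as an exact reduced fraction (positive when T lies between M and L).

Choose coordinates W = (0, 0), L = (1, 0), R = (0, 1).
1. M is the centroid of triangle LRW ⇒ M = (1/3, 1/3)
2. D is the centroid of triangle LMR ⇒ D = (4/9, 4/9)
3. S is the intersection of line RM and line LD ⇒ S = (1/6, 2/3)
4. T is the intersection of line SW and line ML ⇒ T = (1/9, 4/9)
T = M + t·(L−M) with t = -1/3, so MT:TL = t:(1−t) = -1/3:4/3

MT:TL = -1/4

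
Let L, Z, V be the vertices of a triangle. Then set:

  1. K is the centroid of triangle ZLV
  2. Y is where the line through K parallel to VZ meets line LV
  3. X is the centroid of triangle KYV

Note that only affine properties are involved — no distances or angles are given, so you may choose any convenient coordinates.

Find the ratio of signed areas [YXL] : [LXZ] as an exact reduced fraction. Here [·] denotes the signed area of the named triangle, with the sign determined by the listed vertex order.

[YXL]:[LXZ] = 1/9

Assign L = (0, 0), Z = (1, 0), V = (0, 1) — the answer is frame-independent, so this choice is without loss of generality.
1. K is the centroid of triangle ZLV ⇒ K = (1/3, 1/3)
2. Y is where the line through K parallel to VZ meets line LV ⇒ Y = (0, 2/3)
3. X is the centroid of triangle KYV ⇒ X = (1/9, 2/3)
2·[YXL] = -2/27, 2·[LXZ] = -2/3
[YXL]:[LXZ] = -2/27:-2/3 = 1/9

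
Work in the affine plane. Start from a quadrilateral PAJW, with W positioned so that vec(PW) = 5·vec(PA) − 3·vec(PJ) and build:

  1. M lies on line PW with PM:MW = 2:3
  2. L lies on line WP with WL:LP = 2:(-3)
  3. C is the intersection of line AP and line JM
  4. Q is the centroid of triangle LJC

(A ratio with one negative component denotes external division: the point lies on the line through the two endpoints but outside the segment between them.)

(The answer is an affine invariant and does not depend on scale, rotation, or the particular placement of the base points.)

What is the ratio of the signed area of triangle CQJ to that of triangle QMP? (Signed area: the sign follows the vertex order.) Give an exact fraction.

Work in coordinates with P = (0, 0), A = (1, 0), J = (0, 1), W = (5, -3).
1. M lies on line PW with PM:MW = 2:3 ⇒ M = (2, -6/5)
2. L lies on line WP with WL:LP = 2:(-3) ⇒ L = (15, -9)
3. C is the intersection of line AP and line JM ⇒ C = (10/11, 0)
4. Q is the centroid of triangle LJC ⇒ Q = (175/33, -8/3)
2·[CQJ] = 65/33, 2·[QMP] = -34/33
[CQJ]:[QMP] = 65/33:-34/33 = -65/34

[CQJ]:[QMP] = -65/34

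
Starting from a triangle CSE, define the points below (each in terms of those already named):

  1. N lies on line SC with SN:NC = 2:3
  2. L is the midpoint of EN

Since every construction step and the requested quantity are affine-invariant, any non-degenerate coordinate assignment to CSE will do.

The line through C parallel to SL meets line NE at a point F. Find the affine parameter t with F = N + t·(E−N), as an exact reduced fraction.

Choose coordinates C = (0, 0), S = (1, 0), E = (0, 1).
1. N lies on line SC with SN:NC = 2:3 ⇒ N = (3/5, 0)
2. L is the midpoint of EN ⇒ L = (3/10, 1/2)
through C parallel to SL: direction (-7/10, 1/2); meets NE at F = (21/20, -3/4)
F = N + t·(E−N) with t = -3/4

t = -3/4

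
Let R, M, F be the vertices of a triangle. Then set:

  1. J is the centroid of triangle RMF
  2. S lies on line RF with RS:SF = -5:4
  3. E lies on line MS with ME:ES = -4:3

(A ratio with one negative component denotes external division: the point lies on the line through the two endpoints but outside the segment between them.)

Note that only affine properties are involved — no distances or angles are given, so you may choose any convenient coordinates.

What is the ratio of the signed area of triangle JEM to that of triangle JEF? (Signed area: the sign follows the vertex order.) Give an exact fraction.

[JEM]:[JEF] = -36/13

Choose coordinates R = (0, 0), M = (1, 0), F = (0, 1).
1. J is the centroid of triangle RMF ⇒ J = (1/3, 1/3)
2. S lies on line RF with RS:SF = -5:4 ⇒ S = (0, 5)
3. E lies on line MS with ME:ES = -4:3 ⇒ E = (-3, 20)
2·[JEM] = -12, 2·[JEF] = 13/3
[JEM]:[JEF] = -12:13/3 = -36/13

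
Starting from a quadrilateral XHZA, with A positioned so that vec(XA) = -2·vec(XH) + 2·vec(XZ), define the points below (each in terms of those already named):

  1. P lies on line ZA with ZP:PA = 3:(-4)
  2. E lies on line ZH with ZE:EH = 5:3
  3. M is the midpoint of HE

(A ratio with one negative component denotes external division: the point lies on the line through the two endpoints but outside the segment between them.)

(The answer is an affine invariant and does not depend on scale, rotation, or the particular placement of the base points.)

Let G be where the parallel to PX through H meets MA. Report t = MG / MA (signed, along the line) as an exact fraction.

t = -1/7

Set X = (0, 0), H = (1, 0), Z = (0, 1), A = (-2, 2); any affine frame gives the same invariant.
1. P lies on line ZA with ZP:PA = 3:(-4) ⇒ P = (6, -2)
2. E lies on line ZH with ZE:EH = 5:3 ⇒ E = (5/8, 3/8)
3. M is the midpoint of HE ⇒ M = (13/16, 3/16)
through H parallel to PX: direction (-6, 2); meets MA at G = (17/14, -1/14)
G = M + t·(A−M) with t = -1/7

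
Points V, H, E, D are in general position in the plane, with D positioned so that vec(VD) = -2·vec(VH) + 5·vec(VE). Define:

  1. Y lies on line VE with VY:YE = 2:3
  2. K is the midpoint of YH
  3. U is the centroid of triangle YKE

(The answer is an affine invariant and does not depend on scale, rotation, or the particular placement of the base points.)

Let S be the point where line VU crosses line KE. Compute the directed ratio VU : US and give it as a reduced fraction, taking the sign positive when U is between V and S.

VU:US = 4

Set V = (0, 0), H = (1, 0), E = (0, 1), D = (-2, 5); any affine frame gives the same invariant.
1. Y lies on line VE with VY:YE = 2:3 ⇒ Y = (0, 2/5)
2. K is the midpoint of YH ⇒ K = (1/2, 1/5)
3. U is the centroid of triangle YKE ⇒ U = (1/6, 8/15)
line VU meets KE at S = (5/24, 2/3)
U = V + t·(S−V) with t = 4/5, so VU:US = 4/5:1/5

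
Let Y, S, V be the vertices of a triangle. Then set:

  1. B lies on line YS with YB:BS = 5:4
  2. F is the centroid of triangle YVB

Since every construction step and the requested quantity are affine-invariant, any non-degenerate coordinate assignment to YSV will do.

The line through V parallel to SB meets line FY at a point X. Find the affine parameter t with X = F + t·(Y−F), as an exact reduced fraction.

Set Y = (0, 0), S = (1, 0), V = (0, 1); any affine frame gives the same invariant.
1. B lies on line YS with YB:BS = 5:4 ⇒ B = (5/9, 0)
2. F is the centroid of triangle YVB ⇒ F = (5/27, 1/3)
through V parallel to SB: direction (-4/9, 0); meets FY at X = (5/9, 1)
X = F + t·(Y−F) with t = -2

t = -2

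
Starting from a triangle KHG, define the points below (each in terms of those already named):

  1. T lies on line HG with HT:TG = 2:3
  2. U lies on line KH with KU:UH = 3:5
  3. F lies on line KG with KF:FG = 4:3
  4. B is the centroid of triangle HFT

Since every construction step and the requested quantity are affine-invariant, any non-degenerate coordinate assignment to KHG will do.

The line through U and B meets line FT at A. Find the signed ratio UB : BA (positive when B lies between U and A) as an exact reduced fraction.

Choose coordinates K = (0, 0), H = (1, 0), G = (0, 1).
1. T lies on line HG with HT:TG = 2:3 ⇒ T = (3/5, 2/5)
2. U lies on line KH with KU:UH = 3:5 ⇒ U = (3/8, 0)
3. F lies on line KG with KF:FG = 4:3 ⇒ F = (0, 4/7)
4. B is the centroid of triangle HFT ⇒ B = (8/15, 34/105)
line UB meets FT at A = (89/155, 442/1085)
B = U + t·(A−U) with t = 31/39, so UB:BA = 31/39:8/39

UB:BA = 31/8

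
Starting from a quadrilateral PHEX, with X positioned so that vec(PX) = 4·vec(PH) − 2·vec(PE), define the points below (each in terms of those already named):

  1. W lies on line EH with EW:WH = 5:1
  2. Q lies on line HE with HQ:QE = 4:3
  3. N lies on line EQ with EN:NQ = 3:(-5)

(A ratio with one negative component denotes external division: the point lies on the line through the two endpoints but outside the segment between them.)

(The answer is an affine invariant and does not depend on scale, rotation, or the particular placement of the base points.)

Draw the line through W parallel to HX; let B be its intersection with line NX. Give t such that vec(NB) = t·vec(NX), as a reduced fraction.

t = 62/69

Set P = (0, 0), H = (1, 0), E = (0, 1), X = (4, -2); any affine frame gives the same invariant.
1. W lies on line EH with EW:WH = 5:1 ⇒ W = (5/6, 1/6)
2. Q lies on line HE with HQ:QE = 4:3 ⇒ Q = (3/7, 4/7)
3. N lies on line EQ with EN:NQ = 3:(-5) ⇒ N = (-9/14, 23/14)
through W parallel to HX: direction (3, -2); meets NX at B = (487/138, -75/46)
B = N + t·(X−N) with t = 62/69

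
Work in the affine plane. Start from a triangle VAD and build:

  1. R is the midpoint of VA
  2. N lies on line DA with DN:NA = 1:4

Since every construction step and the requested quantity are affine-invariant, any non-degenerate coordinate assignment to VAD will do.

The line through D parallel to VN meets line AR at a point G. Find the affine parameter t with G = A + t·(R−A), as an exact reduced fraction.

t = 5/2

Assign V = (0, 0), A = (1, 0), D = (0, 1) — the answer is frame-independent, so this choice is without loss of generality.
1. R is the midpoint of VA ⇒ R = (1/2, 0)
2. N lies on line DA with DN:NA = 1:4 ⇒ N = (1/5, 4/5)
through D parallel to VN: direction (1/5, 4/5); meets AR at G = (-1/4, 0)
G = A + t·(R−A) with t = 5/2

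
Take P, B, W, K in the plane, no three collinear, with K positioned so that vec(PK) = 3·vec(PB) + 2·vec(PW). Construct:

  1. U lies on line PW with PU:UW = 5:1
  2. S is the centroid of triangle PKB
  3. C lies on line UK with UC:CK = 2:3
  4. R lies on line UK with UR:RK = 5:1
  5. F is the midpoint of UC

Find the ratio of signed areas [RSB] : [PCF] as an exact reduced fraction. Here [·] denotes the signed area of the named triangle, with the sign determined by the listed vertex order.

Work in coordinates with P = (0, 0), B = (1, 0), W = (0, 1), K = (3, 2).
1. U lies on line PW with PU:UW = 5:1 ⇒ U = (0, 5/6)
2. S is the centroid of triangle PKB ⇒ S = (4/3, 2/3)
3. C lies on line UK with UC:CK = 2:3 ⇒ C = (6/5, 13/10)
4. R lies on line UK with UR:RK = 5:1 ⇒ R = (5/2, 65/36)
5. F is the midpoint of UC ⇒ F = (3/5, 16/15)
2·[RSB] = 43/108, 2·[PCF] = 1/2
[RSB]:[PCF] = 43/108:1/2 = 43/54

[RSB]:[PCF] = 43/54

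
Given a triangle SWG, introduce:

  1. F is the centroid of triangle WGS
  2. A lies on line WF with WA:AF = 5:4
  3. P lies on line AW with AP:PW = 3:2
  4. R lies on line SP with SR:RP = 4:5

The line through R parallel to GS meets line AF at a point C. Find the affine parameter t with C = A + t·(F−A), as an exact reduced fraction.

Work in coordinates with S = (0, 0), W = (1, 0), G = (0, 1).
1. F is the centroid of triangle WGS ⇒ F = (1/3, 1/3)
2. A lies on line WF with WA:AF = 5:4 ⇒ A = (17/27, 5/27)
3. P lies on line AW with AP:PW = 3:2 ⇒ P = (23/27, 2/27)
4. R lies on line SP with SR:RP = 4:5 ⇒ R = (92/243, 8/243)
through R parallel to GS: direction (0, -1); meets AF at C = (92/243, 151/486)
C = A + t·(F−A) with t = 61/72

t = 61/72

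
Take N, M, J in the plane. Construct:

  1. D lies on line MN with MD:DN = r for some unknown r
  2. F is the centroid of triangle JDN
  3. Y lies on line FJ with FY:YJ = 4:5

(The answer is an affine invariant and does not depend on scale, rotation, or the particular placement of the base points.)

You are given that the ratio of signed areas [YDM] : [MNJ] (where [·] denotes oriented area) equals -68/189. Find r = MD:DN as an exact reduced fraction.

Work in coordinates with N = (0, 0), M = (1, 0), J = (0, 1).
1. With MD:DN = r, write λ = r/(r+1) so D = M + λ·(N−M); D is affine-linear in λ
2. F is the centroid of triangle JDN ⇒ F is an affine combination of earlier points and hence also affine-linear in λ
3. Y lies on line FJ with FY:YJ = 4:5 ⇒ Y is an affine combination of earlier points and hence also affine-linear in λ
Every point depending on D is an affine combination of D and λ-independent points, so each such coordinate is linear in λ; the λ² term in each signed area is a multiple of (N−M)×(N−M) = 0, so 2·[YDM] and 2·[MNJ] are each linear in λ. Evaluating at λ=0 and λ=1:
  2·[YDM] = 17/27·λ,   2·[MNJ] = -1
So [YDM]:[MNJ] = (17/27·λ) / (-1). Setting this equal to -68/189:
  17/27·λ = -68/189·(-1)  ⇒  λ = 4/7
Then r = λ/(1−λ) = (4/7)/(3/7) = 4/3. Check: with r = 4/3, D = (3/7, 0) and [YDM]:[MNJ] = -68/189 as required.

r = 4/3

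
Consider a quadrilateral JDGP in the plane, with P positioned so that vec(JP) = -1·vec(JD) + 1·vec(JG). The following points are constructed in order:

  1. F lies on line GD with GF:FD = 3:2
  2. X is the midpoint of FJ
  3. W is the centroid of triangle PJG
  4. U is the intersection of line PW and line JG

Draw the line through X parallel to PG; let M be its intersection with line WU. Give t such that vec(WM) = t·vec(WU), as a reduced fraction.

t = 14/5

Work in coordinates with J = (0, 0), D = (1, 0), G = (0, 1), P = (-1, 1).
1. F lies on line GD with GF:FD = 3:2 ⇒ F = (3/5, 2/5)
2. X is the midpoint of FJ ⇒ X = (3/10, 1/5)
3. W is the centroid of triangle PJG ⇒ W = (-1/3, 2/3)
4. U is the intersection of line PW and line JG ⇒ U = (0, 1/2)
through X parallel to PG: direction (1, 0); meets WU at M = (3/5, 1/5)
M = W + t·(U−W) with t = 14/5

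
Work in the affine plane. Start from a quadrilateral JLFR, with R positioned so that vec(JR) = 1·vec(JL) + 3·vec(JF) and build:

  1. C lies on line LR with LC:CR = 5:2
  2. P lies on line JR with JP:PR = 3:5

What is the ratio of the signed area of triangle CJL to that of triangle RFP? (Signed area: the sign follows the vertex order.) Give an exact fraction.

[CJL]:[RFP] = 24/7

Choose coordinates J = (0, 0), L = (1, 0), F = (0, 1), R = (1, 3).
1. C lies on line LR with LC:CR = 5:2 ⇒ C = (1, 15/7)
2. P lies on line JR with JP:PR = 3:5 ⇒ P = (3/8, 9/8)
2·[CJL] = 15/7, 2·[RFP] = 5/8
[CJL]:[RFP] = 15/7:5/8 = 24/7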